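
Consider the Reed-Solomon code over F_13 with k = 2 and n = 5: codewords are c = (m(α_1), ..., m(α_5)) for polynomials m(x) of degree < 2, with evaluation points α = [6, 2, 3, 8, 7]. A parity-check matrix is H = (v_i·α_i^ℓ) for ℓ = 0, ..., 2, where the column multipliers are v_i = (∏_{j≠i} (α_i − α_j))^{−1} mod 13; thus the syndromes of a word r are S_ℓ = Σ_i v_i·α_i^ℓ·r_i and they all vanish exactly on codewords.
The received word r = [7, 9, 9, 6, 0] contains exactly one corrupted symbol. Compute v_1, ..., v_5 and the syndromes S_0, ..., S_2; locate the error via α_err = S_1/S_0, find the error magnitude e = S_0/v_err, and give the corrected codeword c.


S = (4, 12, 10), error at position 3, error magnitude e = 7, c = [7, 9, 2, 6, 0].

Step 1: column multipliers v_i = (∏_{j≠i}(α_i − α_j))^{−1} mod 13.
  i = 1 (α = 6): (6−2)(6−3)(6−8)(6−7) = 4·3·(−2)·(−1) = 24 ≡ 11, so v_1 = 11^{−1} = 6 (mod 13).
  i = 2 (α = 2): (2−6)(2−3)(2−8)(2−7) = (−4)·(−1)·(−6)·(−5) = 120 ≡ 3, so v_2 = 3^{−1} = 9 (mod 13).
  i = 3 (α = 3): (3−6)(3−2)(3−8)(3−7) = (−3)·1·(−5)·(−4) = −60 ≡ 5, so v_3 = 5^{−1} = 8 (mod 13).
  i = 4 (α = 8): (8−6)(8−2)(8−3)(8−7) = 2·6·5·1 = 60 ≡ 8, so v_4 = 8^{−1} = 5 (mod 13).
  i = 5 (α = 7): (7−6)(7−2)(7−3)(7−8) = 1·5·4·(−1) = −20 ≡ 6, so v_5 = 6^{−1} = 11 (mod 13).
  v = [6, 9, 8, 5, 11].
Step 2: syndromes of r = [7, 9, 9, 6, 0] (all sums mod 13).
  S_0 = Σ v_i r_i = 6·7 + 9·9 + 8·9 + 5·6 + 11·0 = 225 ≡ 4.
  S_1 = Σ v_i α_i r_i = 6·6·7 + 9·2·9 + 8·3·9 + 5·8·6 + 11·7·0 = 870 ≡ 12.
  α_i^2 mod 13 = [10, 4, 9, 12, 10].
  S_2 = Σ v_i α_i^2 r_i = 6·10·7 + 9·4·9 + 8·9·9 + 5·12·6 + 11·10·0 = 1752 ≡ 10.
  S = (4, 12, 10) ≠ 0, so r is not a codeword (an error is present).
Step 3: locate the error. For a single error e at position i, S_ℓ = v_i·e·α_i^ℓ, so α_err = S_1/S_0.
  S_0^{−1} = 4^{−1} = 10 (mod 13), so α_err = 12·10 = 120 ≡ 3 = α_3. Error position i = 3.
  Consistency check: S_2/S_1 = 10·12 = 120 ≡ 3 = α_err ✓ (single-error assumption holds).
Step 4: error magnitude e = S_0/v_3 = S_0·∏_{j≠3}(α_3 − α_j) = 4·5 = 20 ≡ 7 (mod 13).
Step 5: correct position 3: c_3 = r_3 − e = 9 − 7 ≡ 2 (mod 13). Hence c = [7, 9, 2, 6, 0].
  Check: interpolating c through the α_i gives m(x) = 10 + 6·x (degree < 2) with m(α_i) = c_i for every i, so c is indeed a codeword.


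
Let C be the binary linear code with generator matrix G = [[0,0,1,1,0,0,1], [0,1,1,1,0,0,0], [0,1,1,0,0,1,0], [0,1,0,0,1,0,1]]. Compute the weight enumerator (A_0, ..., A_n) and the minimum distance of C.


Weight distribution: A_0 = 1, A_1 = 1, A_2 = 2, A_3 = 6, A_4 = 5, A_5 = 1. Minimum distance d = 1.

Enumerate all 2^4 = 16 messages m ∈ F_2^4.
For each, compute codeword c = mG in F_2^7, then tally its weight.
  m = 0000 → c = 0000000, weight = 0.
  m = 1000 → c = 0011001, weight = 3.
  m = 0100 → c = 0111000, weight = 3.
  m = 1100 → c = 0100001, weight = 2.
  m = 0010 → c = 0110010, weight = 3.
  m = 1010 → c = 0101011, weight = 4.
  m = 0110 → c = 0001010, weight = 2.
  m = 1110 → c = 0010011, weight = 3.
  m = 0001 → c = 0100101, weight = 3.
  m = 1001 → c = 0111100, weight = 4.
  m = 0101 → c = 0011101, weight = 4.
  m = 1101 → c = 0000100, weight = 1.
  m = 0011 → c = 0010111, weight = 4.
  m = 1011 → c = 0001110, weight = 3.
  m = 0111 → c = 0101111, weight = 5.
  m = 1111 → c = 0110110, weight = 4.
Tally weights:
  weight 0: 1 codewords.
  weight 1: 1 codewords.
  weight 2: 2 codewords.
  weight 3: 6 codewords.
  weight 4: 5 codewords.
  weight 5: 1 codewords.
Minimum distance d = smallest w > 0 with A_w > 0 = 1.
Sanity: Σ A_w = 16 = 2^4 = 16 ✓.


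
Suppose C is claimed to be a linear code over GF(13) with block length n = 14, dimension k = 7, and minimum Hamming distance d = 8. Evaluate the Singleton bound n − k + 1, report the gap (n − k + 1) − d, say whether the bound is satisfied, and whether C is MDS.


Singleton RHS = n − k + 1 = 8, slack = 0, bound satisfied, MDS.

Singleton bound: d ≤ n − k + 1.
Here n = 14, k = 7, so n − k + 1 = 8.
Given d = 8, check d ≤ 8: YES.
Slack = (n − k + 1) − d = 0.
The code is MDS (slack = 0).
Description: the claimed parameters are [14, 7, 8]_13; such a code would be MDS (meets Singleton bound).


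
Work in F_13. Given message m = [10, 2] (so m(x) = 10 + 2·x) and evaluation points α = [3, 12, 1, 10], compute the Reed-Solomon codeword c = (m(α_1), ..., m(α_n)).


c = [3, 8, 12, 4]

Message polynomial: m(x) = 10 + 2·x (mod 13).
For each evaluation point α_i, compute m(α_i) mod 13:
  α_1 = 3: Horner steps 2 → 3, so m(3) = 3.
  α_2 = 12: Horner steps 2 → 8, so m(12) = 8.
  α_3 = 1: Horner steps 2 → 12, so m(1) = 12.
  α_4 = 10: Horner steps 2 → 4, so m(10) = 4.
Codeword c = [3, 8, 12, 4] ∈ F_13^4.


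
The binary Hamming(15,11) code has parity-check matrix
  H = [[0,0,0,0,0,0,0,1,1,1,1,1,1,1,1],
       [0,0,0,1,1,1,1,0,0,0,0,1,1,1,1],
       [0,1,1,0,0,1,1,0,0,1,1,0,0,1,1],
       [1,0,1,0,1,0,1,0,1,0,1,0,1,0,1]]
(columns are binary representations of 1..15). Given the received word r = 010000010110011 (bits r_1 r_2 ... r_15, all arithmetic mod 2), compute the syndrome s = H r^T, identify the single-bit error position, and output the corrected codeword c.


s = (1, 0, 1, 0)^T, error position = 10, corrected codeword c = 010000010010011

Compute s = H r^T mod 2 one row at a time:
  s_1 = 1 + 0 + 1 + 1 + 0 + 0 + 1 + 1 = 5 ≡ 1 (mod 2).
  s_2 = 0 + 0 + 0 + 0 + 0 + 0 + 1 + 1 = 2 ≡ 0 (mod 2).
  s_3 = 1 + 0 + 0 + 0 + 1 + 1 + 1 + 1 = 5 ≡ 1 (mod 2).
  s_4 = 0 + 0 + 0 + 0 + 0 + 1 + 0 + 1 = 2 ≡ 0 (mod 2).
s = (1, 0, 1, 0)^T — this equals column 10 of H (binary 1010), so error is at position 10.
Correct: flip bit 10 of r = 010000010110011 to get c = 010000010010011.


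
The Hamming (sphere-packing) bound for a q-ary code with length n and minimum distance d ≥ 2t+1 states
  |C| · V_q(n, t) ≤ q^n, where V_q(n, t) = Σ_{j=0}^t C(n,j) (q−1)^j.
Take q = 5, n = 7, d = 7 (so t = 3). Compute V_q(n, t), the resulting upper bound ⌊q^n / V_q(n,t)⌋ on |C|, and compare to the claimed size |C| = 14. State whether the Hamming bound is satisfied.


V_q(n, t) = 2605, q^n = 78125, Hamming bound = 29, |C| = 14 ≤ bound (satisfied).

Step 1: Compute V_q(n, t) = Σ_{j=0}^3 C(n, j) (q−1)^j.
  j = 0: C(7,0)·(4)^0 = 1·1 = 1.
  j = 1: C(7,1)·(4)^1 = 7·4 = 28.
  j = 2: C(7,2)·(4)^2 = 21·16 = 336.
  j = 3: C(7,3)·(4)^3 = 35·64 = 2240.
  V_q(n, t) = 1 + 28 + 336 + 2240 = 2605.
Step 2: q^n = 5^7 = 78125.
Step 3: Hamming bound ⌊q^n / V_q(n,t)⌋ = ⌊78125/2605⌋ = 29.
Step 4: Compare |C| = 14 to 29: satisfied.
The claimed |C| lies below the Hamming bound.


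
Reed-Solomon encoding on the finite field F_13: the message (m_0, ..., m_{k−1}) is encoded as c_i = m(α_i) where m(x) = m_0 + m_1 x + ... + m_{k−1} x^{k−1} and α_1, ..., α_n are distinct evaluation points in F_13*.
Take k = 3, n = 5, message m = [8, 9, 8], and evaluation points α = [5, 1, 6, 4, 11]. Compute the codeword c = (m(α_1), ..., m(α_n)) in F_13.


c = [6, 12, 12, 3, 9]

Message polynomial: m(x) = 8 + 9·x + 8·x^2 (mod 13).
For each evaluation point α_i, compute m(α_i) mod 13:
  α_1 = 5: Horner steps 8 → 10 → 6, so m(5) = 6.
  α_2 = 1: Horner steps 8 → 4 → 12, so m(1) = 12.
  α_3 = 6: Horner steps 8 → 5 → 12, so m(6) = 12.
  α_4 = 4: Horner steps 8 → 2 → 3, so m(4) = 3.
  α_5 = 11: Horner steps 8 → 6 → 9, so m(11) = 9.
Codeword c = [6, 12, 12, 3, 9] ∈ F_13^5.


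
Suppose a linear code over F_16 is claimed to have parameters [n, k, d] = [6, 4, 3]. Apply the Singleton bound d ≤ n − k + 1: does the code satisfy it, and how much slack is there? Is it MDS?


Singleton RHS = n − k + 1 = 3, slack = 0, bound satisfied, MDS.

Singleton bound: d ≤ n − k + 1.
Here n = 6, k = 4, so n − k + 1 = 3.
Given d = 3, check d ≤ 3: YES.
Slack = (n − k + 1) − d = 0.
The code is MDS (slack = 0).
Description: the claimed parameters are [6, 4, 3]_16; such a code would be MDS (meets Singleton bound).


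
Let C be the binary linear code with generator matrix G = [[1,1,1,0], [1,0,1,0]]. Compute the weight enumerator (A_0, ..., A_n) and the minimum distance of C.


Weight distribution: A_0 = 1, A_1 = 1, A_2 = 1, A_3 = 1. Minimum distance d = 1.

Enumerate all 2^2 = 4 messages m ∈ F_2^2.
For each, compute codeword c = mG in F_2^4, then tally its weight.
  m = 00 → c = 0000, weight = 0.
  m = 10 → c = 1110, weight = 3.
  m = 01 → c = 1010, weight = 2.
  m = 11 → c = 0100, weight = 1.
Tally weights:
  weight 0: 1 codewords.
  weight 1: 1 codewords.
  weight 2: 1 codewords.
  weight 3: 1 codewords.
Minimum distance d = smallest w > 0 with A_w > 0 = 1.
Sanity: Σ A_w = 4 = 2^2 = 4 ✓.


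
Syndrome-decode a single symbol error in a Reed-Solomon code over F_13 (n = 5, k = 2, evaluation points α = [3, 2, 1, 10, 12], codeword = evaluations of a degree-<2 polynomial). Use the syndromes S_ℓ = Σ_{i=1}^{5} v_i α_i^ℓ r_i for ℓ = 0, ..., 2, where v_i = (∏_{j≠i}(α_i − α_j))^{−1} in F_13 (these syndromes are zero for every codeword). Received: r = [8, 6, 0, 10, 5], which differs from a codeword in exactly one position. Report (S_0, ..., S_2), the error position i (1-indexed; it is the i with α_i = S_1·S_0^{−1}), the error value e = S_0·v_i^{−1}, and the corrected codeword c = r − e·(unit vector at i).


S = (12, 11, 9), error at position 2, error magnitude e = 2, c = [8, 4, 0, 10, 5].

Step 1: column multipliers v_i = (∏_{j≠i}(α_i − α_j))^{−1} mod 13.
  i = 1 (α = 3): (3−2)(3−1)(3−10)(3−12) = 1·2·(−7)·(−9) = 126 ≡ 9, so v_1 = 9^{−1} = 3 (mod 13).
  i = 2 (α = 2): (2−3)(2−1)(2−10)(2−12) = (−1)·1·(−8)·(−10) = −80 ≡ 11, so v_2 = 11^{−1} = 6 (mod 13).
  i = 3 (α = 1): (1−3)(1−2)(1−10)(1−12) = (−2)·(−1)·(−9)·(−11) = 198 ≡ 3, so v_3 = 3^{−1} = 9 (mod 13).
  i = 4 (α = 10): (10−3)(10−2)(10−1)(10−12) = 7·8·9·(−2) = −1008 ≡ 6, so v_4 = 6^{−1} = 11 (mod 13).
  i = 5 (α = 12): (12−3)(12−2)(12−1)(12−10) = 9·10·11·2 = 1980 ≡ 4, so v_5 = 4^{−1} = 10 (mod 13).
  v = [3, 6, 9, 11, 10].
Step 2: syndromes of r = [8, 6, 0, 10, 5] (all sums mod 13).
  S_0 = Σ v_i r_i = 3·8 + 6·6 + 9·0 + 11·10 + 10·5 = 220 ≡ 12.
  S_1 = Σ v_i α_i r_i = 3·3·8 + 6·2·6 + 9·1·0 + 11·10·10 + 10·12·5 = 1844 ≡ 11.
  α_i^2 mod 13 = [9, 4, 1, 9, 1].
  S_2 = Σ v_i α_i^2 r_i = 3·9·8 + 6·4·6 + 9·1·0 + 11·9·10 + 10·1·5 = 1400 ≡ 9.
  S = (12, 11, 9) ≠ 0, so r is not a codeword (an error is present).
Step 3: locate the error. For a single error e at position i, S_ℓ = v_i·e·α_i^ℓ, so α_err = S_1/S_0.
  S_0^{−1} = 12^{−1} = 12 (mod 13), so α_err = 11·12 = 132 ≡ 2 = α_2. Error position i = 2.
  Consistency check: S_2/S_1 = 9·6 = 54 ≡ 2 = α_err ✓ (single-error assumption holds).
Step 4: error magnitude e = S_0/v_2 = S_0·∏_{j≠2}(α_2 − α_j) = 12·11 = 132 ≡ 2 (mod 13).
Step 5: correct position 2: c_2 = r_2 − e = 6 − 2 ≡ 4 (mod 13). Hence c = [8, 4, 0, 10, 5].
  Check: interpolating c through the α_i gives m(x) = 9 + 4·x (degree < 2) with m(α_i) = c_i for every i, so c is indeed a codeword.


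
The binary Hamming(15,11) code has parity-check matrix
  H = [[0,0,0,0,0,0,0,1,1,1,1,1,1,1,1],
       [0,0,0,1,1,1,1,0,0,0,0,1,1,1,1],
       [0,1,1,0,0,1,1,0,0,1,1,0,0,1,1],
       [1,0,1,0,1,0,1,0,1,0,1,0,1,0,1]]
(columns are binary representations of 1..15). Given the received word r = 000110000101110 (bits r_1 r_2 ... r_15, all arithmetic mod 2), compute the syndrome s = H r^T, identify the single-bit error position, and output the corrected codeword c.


s = (0, 1, 0, 0)^T, error position = 4, corrected codeword c = 000010000101110

Compute s = H r^T mod 2 one row at a time:
  s_1 = 0 + 0 + 1 + 0 + 1 + 1 + 1 + 0 = 4 ≡ 0 (mod 2).
  s_2 = 1 + 1 + 0 + 0 + 1 + 1 + 1 + 0 = 5 ≡ 1 (mod 2).
  s_3 = 0 + 0 + 0 + 0 + 1 + 0 + 1 + 0 = 2 ≡ 0 (mod 2).
  s_4 = 0 + 0 + 1 + 0 + 0 + 0 + 1 + 0 = 2 ≡ 0 (mod 2).
s = (0, 1, 0, 0)^T — this equals column 4 of H (binary 0100), so error is at position 4.
Correct: flip bit 4 of r = 000110000101110 to get c = 000010000101110.


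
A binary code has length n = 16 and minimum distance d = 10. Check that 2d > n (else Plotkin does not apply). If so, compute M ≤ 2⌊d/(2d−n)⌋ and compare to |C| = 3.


Plotkin bound M ≤ 4; given |C| = 3 ≤ bound (satisfied).

Check applicability: 2d = 20, n = 16.
2d − n = 4 > 0, so Plotkin applies.
Compute d/(2d−n) = 10/4 ≈ 2.5000.
⌊d/(2d−n)⌋ = 2.
Plotkin bound: M ≤ 2·2 = 4.
Given |C| = 3, check: satisfied.
This |C| is below the Plotkin bound.


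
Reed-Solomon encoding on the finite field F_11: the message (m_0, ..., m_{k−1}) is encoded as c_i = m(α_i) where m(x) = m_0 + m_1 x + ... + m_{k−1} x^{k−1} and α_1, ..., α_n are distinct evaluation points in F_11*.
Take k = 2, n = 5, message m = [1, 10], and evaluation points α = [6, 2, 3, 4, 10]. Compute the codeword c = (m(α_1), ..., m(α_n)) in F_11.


c = [6, 10, 9, 8, 2]

Message polynomial: m(x) = 1 + 10·x (mod 11).
For each evaluation point α_i, compute m(α_i) mod 11:
  α_1 = 6: Horner steps 10 → 6, so m(6) = 6.
  α_2 = 2: Horner steps 10 → 10, so m(2) = 10.
  α_3 = 3: Horner steps 10 → 9, so m(3) = 9.
  α_4 = 4: Horner steps 10 → 8, so m(4) = 8.
  α_5 = 10: Horner steps 10 → 2, so m(10) = 2.
Codeword c = [6, 10, 9, 8, 2] ∈ F_11^5.


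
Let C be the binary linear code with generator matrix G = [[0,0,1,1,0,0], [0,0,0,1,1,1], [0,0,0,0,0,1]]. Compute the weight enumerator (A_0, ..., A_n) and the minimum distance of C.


Weight distribution: A_0 = 1, A_1 = 1, A_2 = 3, A_3 = 3. Minimum distance d = 1.

Enumerate all 2^3 = 8 messages m ∈ F_2^3.
For each, compute codeword c = mG in F_2^6, then tally its weight.
  m = 000 → c = 000000, weight = 0.
  m = 100 → c = 001100, weight = 2.
  m = 010 → c = 000111, weight = 3.
  m = 110 → c = 001011, weight = 3.
  m = 001 → c = 000001, weight = 1.
  m = 101 → c = 001101, weight = 3.
  m = 011 → c = 000110, weight = 2.
  m = 111 → c = 001010, weight = 2.
Tally weights:
  weight 0: 1 codewords.
  weight 1: 1 codewords.
  weight 2: 3 codewords.
  weight 3: 3 codewords.
Minimum distance d = smallest w > 0 with A_w > 0 = 1.
Sanity: Σ A_w = 8 = 2^3 = 8 ✓.


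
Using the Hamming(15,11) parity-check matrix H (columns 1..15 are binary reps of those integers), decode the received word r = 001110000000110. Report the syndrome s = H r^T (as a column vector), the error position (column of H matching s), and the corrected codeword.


s = (0, 0, 0, 1)^T, error position = 1, corrected codeword c = 101110000000110

Compute s = H r^T mod 2 one row at a time:
  s_1 = 0 + 0 + 0 + 0 + 0 + 1 + 1 + 0 = 2 ≡ 0 (mod 2).
  s_2 = 1 + 1 + 0 + 0 + 0 + 1 + 1 + 0 = 4 ≡ 0 (mod 2).
  s_3 = 0 + 1 + 0 + 0 + 0 + 0 + 1 + 0 = 2 ≡ 0 (mod 2).
  s_4 = 0 + 1 + 1 + 0 + 0 + 0 + 1 + 0 = 3 ≡ 1 (mod 2).
s = (0, 0, 0, 1)^T — this equals column 1 of H (binary 0001), so error is at position 1.
Correct: flip bit 1 of r = 001110000000110 to get c = 101110000000110.


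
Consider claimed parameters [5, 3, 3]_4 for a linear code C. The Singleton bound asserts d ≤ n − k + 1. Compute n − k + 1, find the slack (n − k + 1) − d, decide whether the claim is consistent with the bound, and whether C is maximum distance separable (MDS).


Singleton RHS = n − k + 1 = 3, slack = 0, bound satisfied, MDS.

Singleton bound: d ≤ n − k + 1.
Here n = 5, k = 3, so n − k + 1 = 3.
Given d = 3, check d ≤ 3: YES.
Slack = (n − k + 1) − d = 0.
The code is MDS (slack = 0).
Description: the claimed parameters are [5, 3, 3]_4; such a code would be MDS (meets Singleton bound).


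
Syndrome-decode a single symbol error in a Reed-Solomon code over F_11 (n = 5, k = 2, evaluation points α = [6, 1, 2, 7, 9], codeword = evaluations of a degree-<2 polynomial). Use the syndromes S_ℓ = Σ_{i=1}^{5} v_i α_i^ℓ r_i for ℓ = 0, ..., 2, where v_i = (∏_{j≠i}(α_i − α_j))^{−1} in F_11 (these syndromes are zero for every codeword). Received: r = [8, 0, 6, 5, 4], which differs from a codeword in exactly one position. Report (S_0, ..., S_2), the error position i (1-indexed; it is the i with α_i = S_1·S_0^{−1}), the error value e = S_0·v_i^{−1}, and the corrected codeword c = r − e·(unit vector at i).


S = (4, 6, 9), error at position 4, error magnitude e = 2, c = [8, 0, 6, 3, 4].

Step 1: column multipliers v_i = (∏_{j≠i}(α_i − α_j))^{−1} mod 11.
  i = 1 (α = 6): (6−1)(6−2)(6−7)(6−9) = 5·4·(−1)·(−3) = 60 ≡ 5, so v_1 = 5^{−1} = 9 (mod 11).
  i = 2 (α = 1): (1−6)(1−2)(1−7)(1−9) = (−5)·(−1)·(−6)·(−8) = 240 ≡ 9, so v_2 = 9^{−1} = 5 (mod 11).
  i = 3 (α = 2): (2−6)(2−1)(2−7)(2−9) = (−4)·1·(−5)·(−7) = −140 ≡ 3, so v_3 = 3^{−1} = 4 (mod 11).
  i = 4 (α = 7): (7−6)(7−1)(7−2)(7−9) = 1·6·5·(−2) = −60 ≡ 6, so v_4 = 6^{−1} = 2 (mod 11).
  i = 5 (α = 9): (9−6)(9−1)(9−2)(9−7) = 3·8·7·2 = 336 ≡ 6, so v_5 = 6^{−1} = 2 (mod 11).
  v = [9, 5, 4, 2, 2].
Step 2: syndromes of r = [8, 0, 6, 5, 4] (all sums mod 11).
  S_0 = Σ v_i r_i = 9·8 + 5·0 + 4·6 + 2·5 + 2·4 = 114 ≡ 4.
  S_1 = Σ v_i α_i r_i = 9·6·8 + 5·1·0 + 4·2·6 + 2·7·5 + 2·9·4 = 622 ≡ 6.
  α_i^2 mod 11 = [3, 1, 4, 5, 4].
  S_2 = Σ v_i α_i^2 r_i = 9·3·8 + 5·1·0 + 4·4·6 + 2·5·5 + 2·4·4 = 394 ≡ 9.
  S = (4, 6, 9) ≠ 0, so r is not a codeword (an error is present).
Step 3: locate the error. For a single error e at position i, S_ℓ = v_i·e·α_i^ℓ, so α_err = S_1/S_0.
  S_0^{−1} = 4^{−1} = 3 (mod 11), so α_err = 6·3 = 18 ≡ 7 = α_4. Error position i = 4.
  Consistency check: S_2/S_1 = 9·2 = 18 ≡ 7 = α_err ✓ (single-error assumption holds).
Step 4: error magnitude e = S_0/v_4 = S_0·∏_{j≠4}(α_4 − α_j) = 4·6 = 24 ≡ 2 (mod 11).
Step 5: correct position 4: c_4 = r_4 − e = 5 − 2 ≡ 3 (mod 11). Hence c = [8, 0, 6, 3, 4].
  Check: interpolating c through the α_i gives m(x) = 5 + 6·x (degree < 2) with m(α_i) = c_i for every i, so c is indeed a codeword.


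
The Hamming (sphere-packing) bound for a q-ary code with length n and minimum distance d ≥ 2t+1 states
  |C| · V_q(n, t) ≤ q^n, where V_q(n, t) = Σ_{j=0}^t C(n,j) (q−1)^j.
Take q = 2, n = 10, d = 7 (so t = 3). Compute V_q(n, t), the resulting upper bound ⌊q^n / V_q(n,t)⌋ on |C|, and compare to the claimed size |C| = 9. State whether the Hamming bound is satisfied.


V_q(n, t) = 176, q^n = 1024, Hamming bound = 5, |C| = 9 > bound (violated).

Step 1: Compute V_q(n, t) = Σ_{j=0}^3 C(n, j) (q−1)^j.
  j = 0: C(10,0)·(1)^0 = 1·1 = 1.
  j = 1: C(10,1)·(1)^1 = 10·1 = 10.
  j = 2: C(10,2)·(1)^2 = 45·1 = 45.
  j = 3: C(10,3)·(1)^3 = 120·1 = 120.
  V_q(n, t) = 1 + 10 + 45 + 120 = 176.
Step 2: q^n = 2^10 = 1024.
Step 3: Hamming bound ⌊q^n / V_q(n,t)⌋ = ⌊1024/176⌋ = 5.
Step 4: Compare |C| = 9 to 5: violated.
The claimed |C| lies above the Hamming bound, so no 2-ary code of length 10 with d ≥ 7 can have 9 codewords.


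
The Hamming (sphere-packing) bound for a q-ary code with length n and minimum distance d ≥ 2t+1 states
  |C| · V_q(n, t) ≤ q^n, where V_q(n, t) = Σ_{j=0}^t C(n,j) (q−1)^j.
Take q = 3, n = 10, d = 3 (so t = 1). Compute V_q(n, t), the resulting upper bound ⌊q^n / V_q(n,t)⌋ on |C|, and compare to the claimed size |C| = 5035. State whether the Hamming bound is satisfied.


V_q(n, t) = 21, q^n = 59049, Hamming bound = 2811, |C| = 5035 > bound (violated).

Step 1: Compute V_q(n, t) = Σ_{j=0}^1 C(n, j) (q−1)^j.
  j = 0: C(10,0)·(2)^0 = 1·1 = 1.
  j = 1: C(10,1)·(2)^1 = 10·2 = 20.
  V_q(n, t) = 1 + 20 = 21.
Step 2: q^n = 3^10 = 59049.
Step 3: Hamming bound ⌊q^n / V_q(n,t)⌋ = ⌊59049/21⌋ = 2811.
Step 4: Compare |C| = 5035 to 2811: violated.
The claimed |C| lies above the Hamming bound, so no 3-ary code of length 10 with d ≥ 3 can have 5035 codewords.


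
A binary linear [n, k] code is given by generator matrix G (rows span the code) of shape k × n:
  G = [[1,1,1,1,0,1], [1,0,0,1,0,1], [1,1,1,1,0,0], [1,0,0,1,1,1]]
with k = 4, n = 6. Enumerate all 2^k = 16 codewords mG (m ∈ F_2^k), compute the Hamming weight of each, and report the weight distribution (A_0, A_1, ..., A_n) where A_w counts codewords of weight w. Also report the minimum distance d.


Weight distribution: A_0 = 1, A_1 = 2, A_2 = 3, A_3 = 4, A_4 = 3, A_5 = 2, A_6 = 1. Minimum distance d = 1.

Enumerate all 2^4 = 16 messages m ∈ F_2^4.
For each, compute codeword c = mG in F_2^6, then tally its weight.
  m = 0000 → c = 000000, weight = 0.
  m = 1000 → c = 111101, weight = 5.
  m = 0100 → c = 100101, weight = 3.
  m = 1100 → c = 011000, weight = 2.
  m = 0010 → c = 111100, weight = 4.
  m = 1010 → c = 000001, weight = 1.
  m = 0110 → c = 011001, weight = 3.
  m = 1110 → c = 100100, weight = 2.
  m = 0001 → c = 100111, weight = 4.
  m = 1001 → c = 011010, weight = 3.
  m = 0101 → c = 000010, weight = 1.
  m = 1101 → c = 111111, weight = 6.
  m = 0011 → c = 011011, weight = 4.
  m = 1011 → c = 100110, weight = 3.
  m = 0111 → c = 111110, weight = 5.
  m = 1111 → c = 000011, weight = 2.
Tally weights:
  weight 0: 1 codewords.
  weight 1: 2 codewords.
  weight 2: 3 codewords.
  weight 3: 4 codewords.
  weight 4: 3 codewords.
  weight 5: 2 codewords.
  weight 6: 1 codewords.
Minimum distance d = smallest w > 0 with A_w > 0 = 1.
Sanity: Σ A_w = 16 = 2^4 = 16 ✓.


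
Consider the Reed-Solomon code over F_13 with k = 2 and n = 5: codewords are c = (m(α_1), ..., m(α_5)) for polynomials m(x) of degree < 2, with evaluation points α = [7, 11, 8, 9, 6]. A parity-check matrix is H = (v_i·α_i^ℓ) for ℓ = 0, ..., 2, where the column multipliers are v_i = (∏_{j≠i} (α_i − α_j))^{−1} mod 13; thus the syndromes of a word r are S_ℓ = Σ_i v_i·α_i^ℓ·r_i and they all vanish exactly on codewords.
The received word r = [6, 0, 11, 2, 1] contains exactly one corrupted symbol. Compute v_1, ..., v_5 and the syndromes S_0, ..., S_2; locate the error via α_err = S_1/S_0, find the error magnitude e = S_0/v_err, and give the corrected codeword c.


S = (12, 4, 10), error at position 4, error magnitude e = 12, c = [6, 0, 11, 3, 1].

Step 1: column multipliers v_i = (∏_{j≠i}(α_i − α_j))^{−1} mod 13.
  i = 1 (α = 7): (7−11)(7−8)(7−9)(7−6) = (−4)·(−1)·(−2)·1 = −8 ≡ 5, so v_1 = 5^{−1} = 8 (mod 13).
  i = 2 (α = 11): (11−7)(11−8)(11−9)(11−6) = 4·3·2·5 = 120 ≡ 3, so v_2 = 3^{−1} = 9 (mod 13).
  i = 3 (α = 8): (8−7)(8−11)(8−9)(8−6) = 1·(−3)·(−1)·2 = 6 ≡ 6, so v_3 = 6^{−1} = 11 (mod 13).
  i = 4 (α = 9): (9−7)(9−11)(9−8)(9−6) = 2·(−2)·1·3 = −12 ≡ 1, so v_4 = 1^{−1} = 1 (mod 13).
  i = 5 (α = 6): (6−7)(6−11)(6−8)(6−9) = (−1)·(−5)·(−2)·(−3) = 30 ≡ 4, so v_5 = 4^{−1} = 10 (mod 13).
  v = [8, 9, 11, 1, 10].
Step 2: syndromes of r = [6, 0, 11, 2, 1] (all sums mod 13).
  S_0 = Σ v_i r_i = 8·6 + 9·0 + 11·11 + 1·2 + 10·1 = 181 ≡ 12.
  S_1 = Σ v_i α_i r_i = 8·7·6 + 9·11·0 + 11·8·11 + 1·9·2 + 10·6·1 = 1382 ≡ 4.
  α_i^2 mod 13 = [10, 4, 12, 3, 10].
  S_2 = Σ v_i α_i^2 r_i = 8·10·6 + 9·4·0 + 11·12·11 + 1·3·2 + 10·10·1 = 2038 ≡ 10.
  S = (12, 4, 10) ≠ 0, so r is not a codeword (an error is present).
Step 3: locate the error. For a single error e at position i, S_ℓ = v_i·e·α_i^ℓ, so α_err = S_1/S_0.
  S_0^{−1} = 12^{−1} = 12 (mod 13), so α_err = 4·12 = 48 ≡ 9 = α_4. Error position i = 4.
  Consistency check: S_2/S_1 = 10·10 = 100 ≡ 9 = α_err ✓ (single-error assumption holds).
Step 4: error magnitude e = S_0/v_4 = S_0·∏_{j≠4}(α_4 − α_j) = 12·1 = 12 ≡ 12 (mod 13).
Step 5: correct position 4: c_4 = r_4 − e = 2 − 12 ≡ 3 (mod 13). Hence c = [6, 0, 11, 3, 1].
  Check: interpolating c through the α_i gives m(x) = 10 + 5·x (degree < 2) with m(α_i) = c_i for every i, so c is indeed a codeword.


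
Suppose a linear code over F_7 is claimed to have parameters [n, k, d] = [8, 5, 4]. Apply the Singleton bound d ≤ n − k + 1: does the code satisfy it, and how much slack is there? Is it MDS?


Singleton RHS = n − k + 1 = 4, slack = 0, bound satisfied, MDS.

Singleton bound: d ≤ n − k + 1.
Here n = 8, k = 5, so n − k + 1 = 4.
Given d = 4, check d ≤ 4: YES.
Slack = (n − k + 1) − d = 0.
The code is MDS (slack = 0).
Description: the claimed parameters are [8, 5, 4]_7; such a code would be MDS (meets Singleton bound).


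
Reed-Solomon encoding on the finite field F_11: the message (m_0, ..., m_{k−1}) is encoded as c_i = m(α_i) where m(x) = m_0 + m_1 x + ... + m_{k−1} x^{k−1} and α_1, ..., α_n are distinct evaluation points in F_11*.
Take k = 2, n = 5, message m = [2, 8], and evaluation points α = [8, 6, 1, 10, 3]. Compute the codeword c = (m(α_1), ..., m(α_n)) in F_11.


c = [0, 6, 10, 5, 4]

Message polynomial: m(x) = 2 + 8·x (mod 11).
For each evaluation point α_i, compute m(α_i) mod 11:
  α_1 = 8: Horner steps 8 → 0, so m(8) = 0.
  α_2 = 6: Horner steps 8 → 6, so m(6) = 6.
  α_3 = 1: Horner steps 8 → 10, so m(1) = 10.
  α_4 = 10: Horner steps 8 → 5, so m(10) = 5.
  α_5 = 3: Horner steps 8 → 4, so m(3) = 4.
Codeword c = [0, 6, 10, 5, 4] ∈ F_11^5.


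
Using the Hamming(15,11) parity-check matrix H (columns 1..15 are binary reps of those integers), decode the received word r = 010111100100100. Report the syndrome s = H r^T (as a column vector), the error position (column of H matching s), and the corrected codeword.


s = (0, 1, 0, 1)^T, error position = 5, corrected codeword c = 010101100100100

Compute s = H r^T mod 2 one row at a time:
  s_1 = 0 + 0 + 1 + 0 + 0 + 1 + 0 + 0 = 2 ≡ 0 (mod 2).
  s_2 = 1 + 1 + 1 + 1 + 0 + 1 + 0 + 0 = 5 ≡ 1 (mod 2).
  s_3 = 1 + 0 + 1 + 1 + 1 + 0 + 0 + 0 = 4 ≡ 0 (mod 2).
  s_4 = 0 + 0 + 1 + 1 + 0 + 0 + 1 + 0 = 3 ≡ 1 (mod 2).
s = (0, 1, 0, 1)^T — this equals column 5 of H (binary 0101), so error is at position 5.
Correct: flip bit 5 of r = 010111100100100 to get c = 010101100100100.


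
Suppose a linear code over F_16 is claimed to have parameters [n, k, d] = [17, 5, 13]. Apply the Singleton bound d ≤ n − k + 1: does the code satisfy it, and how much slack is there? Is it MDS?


Singleton RHS = n − k + 1 = 13, slack = 0, bound satisfied, MDS.

Singleton bound: d ≤ n − k + 1.
Here n = 17, k = 5, so n − k + 1 = 13.
Given d = 13, check d ≤ 13: YES.
Slack = (n − k + 1) − d = 0.
The code is MDS (slack = 0).
Description: the claimed parameters are [17, 5, 13]_16; such a code would be MDS (meets Singleton bound).


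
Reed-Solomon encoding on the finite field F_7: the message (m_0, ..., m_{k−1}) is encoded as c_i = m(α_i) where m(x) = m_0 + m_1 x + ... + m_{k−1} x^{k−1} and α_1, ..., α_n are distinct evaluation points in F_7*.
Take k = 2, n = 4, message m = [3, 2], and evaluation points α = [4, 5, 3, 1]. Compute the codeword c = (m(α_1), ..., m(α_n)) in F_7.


c = [4, 6, 2, 5]

Message polynomial: m(x) = 3 + 2·x (mod 7).
For each evaluation point α_i, compute m(α_i) mod 7:
  α_1 = 4: Horner steps 2 → 4, so m(4) = 4.
  α_2 = 5: Horner steps 2 → 6, so m(5) = 6.
  α_3 = 3: Horner steps 2 → 2, so m(3) = 2.
  α_4 = 1: Horner steps 2 → 5, so m(1) = 5.
Codeword c = [4, 6, 2, 5] ∈ F_7^4.


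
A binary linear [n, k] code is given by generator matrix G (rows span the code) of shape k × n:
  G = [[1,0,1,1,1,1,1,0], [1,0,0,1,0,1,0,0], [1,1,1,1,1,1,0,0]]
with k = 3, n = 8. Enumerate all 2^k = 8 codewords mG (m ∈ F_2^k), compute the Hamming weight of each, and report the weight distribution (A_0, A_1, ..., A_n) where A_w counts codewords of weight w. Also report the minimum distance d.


Weight distribution: A_0 = 1, A_2 = 1, A_3 = 3, A_5 = 1, A_6 = 2. Minimum distance d = 2.

Enumerate all 2^3 = 8 messages m ∈ F_2^3.
For each, compute codeword c = mG in F_2^8, then tally its weight.
  m = 000 → c = 00000000, weight = 0.
  m = 100 → c = 10111110, weight = 6.
  m = 010 → c = 10010100, weight = 3.
  m = 110 → c = 00101010, weight = 3.
  m = 001 → c = 11111100, weight = 6.
  m = 101 → c = 01000010, weight = 2.
  m = 011 → c = 01101000, weight = 3.
  m = 111 → c = 11010110, weight = 5.
Tally weights:
  weight 0: 1 codewords.
  weight 2: 1 codewords.
  weight 3: 3 codewords.
  weight 5: 1 codewords.
  weight 6: 2 codewords.
Minimum distance d = smallest w > 0 with A_w > 0 = 2.
Sanity: Σ A_w = 8 = 2^3 = 8 ✓.


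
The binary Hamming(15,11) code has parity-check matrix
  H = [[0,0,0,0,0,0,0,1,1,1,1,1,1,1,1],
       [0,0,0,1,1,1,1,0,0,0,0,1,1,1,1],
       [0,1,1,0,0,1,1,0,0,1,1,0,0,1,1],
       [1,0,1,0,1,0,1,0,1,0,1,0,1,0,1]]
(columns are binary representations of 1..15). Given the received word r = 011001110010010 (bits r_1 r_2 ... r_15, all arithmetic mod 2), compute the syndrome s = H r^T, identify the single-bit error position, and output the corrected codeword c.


s = (1, 1, 0, 1)^T, error position = 13, corrected codeword c = 011001110010110

Compute s = H r^T mod 2 one row at a time:
  s_1 = 1 + 0 + 0 + 1 + 0 + 0 + 1 + 0 = 3 ≡ 1 (mod 2).
  s_2 = 0 + 0 + 1 + 1 + 0 + 0 + 1 + 0 = 3 ≡ 1 (mod 2).
  s_3 = 1 + 1 + 1 + 1 + 0 + 1 + 1 + 0 = 6 ≡ 0 (mod 2).
  s_4 = 0 + 1 + 0 + 1 + 0 + 1 + 0 + 0 = 3 ≡ 1 (mod 2).
s = (1, 1, 0, 1)^T — this equals column 13 of H (binary 1101), so error is at position 13.
Correct: flip bit 13 of r = 011001110010010 to get c = 011001110010110.


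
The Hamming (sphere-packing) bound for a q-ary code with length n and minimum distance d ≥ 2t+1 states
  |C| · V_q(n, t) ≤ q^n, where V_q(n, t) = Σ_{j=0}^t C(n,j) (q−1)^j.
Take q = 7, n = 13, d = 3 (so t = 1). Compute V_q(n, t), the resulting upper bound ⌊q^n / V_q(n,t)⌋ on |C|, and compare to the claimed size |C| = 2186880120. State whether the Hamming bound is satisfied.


V_q(n, t) = 79, q^n = 96889010407, Hamming bound = 1226443169, |C| = 2186880120 > bound (violated).

Step 1: Compute V_q(n, t) = Σ_{j=0}^1 C(n, j) (q−1)^j.
  j = 0: C(13,0)·(6)^0 = 1·1 = 1.
  j = 1: C(13,1)·(6)^1 = 13·6 = 78.
  V_q(n, t) = 1 + 78 = 79.
Step 2: q^n = 7^13 = 96889010407.
Step 3: Hamming bound ⌊q^n / V_q(n,t)⌋ = ⌊96889010407/79⌋ = 1226443169.
Step 4: Compare |C| = 2186880120 to 1226443169: violated.
The claimed |C| lies above the Hamming bound, so no 7-ary code of length 13 with d ≥ 3 can have 2186880120 codewords.


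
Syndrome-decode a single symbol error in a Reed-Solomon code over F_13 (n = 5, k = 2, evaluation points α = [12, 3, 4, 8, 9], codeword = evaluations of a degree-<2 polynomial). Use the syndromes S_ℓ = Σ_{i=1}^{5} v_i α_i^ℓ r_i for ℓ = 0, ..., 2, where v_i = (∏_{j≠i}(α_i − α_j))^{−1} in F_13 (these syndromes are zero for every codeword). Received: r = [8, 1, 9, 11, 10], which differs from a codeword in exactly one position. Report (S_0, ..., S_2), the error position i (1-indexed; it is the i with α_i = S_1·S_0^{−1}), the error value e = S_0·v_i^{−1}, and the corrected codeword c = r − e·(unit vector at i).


S = (11, 10, 2), error at position 4, error magnitude e = 9, c = [8, 1, 9, 2, 10].

Step 1: column multipliers v_i = (∏_{j≠i}(α_i − α_j))^{−1} mod 13.
  i = 1 (α = 12): (12−3)(12−4)(12−8)(12−9) = 9·8·4·3 = 864 ≡ 6, so v_1 = 6^{−1} = 11 (mod 13).
  i = 2 (α = 3): (3−12)(3−4)(3−8)(3−9) = (−9)·(−1)·(−5)·(−6) = 270 ≡ 10, so v_2 = 10^{−1} = 4 (mod 13).
  i = 3 (α = 4): (4−12)(4−3)(4−8)(4−9) = (−8)·1·(−4)·(−5) = −160 ≡ 9, so v_3 = 9^{−1} = 3 (mod 13).
  i = 4 (α = 8): (8−12)(8−3)(8−4)(8−9) = (−4)·5·4·(−1) = 80 ≡ 2, so v_4 = 2^{−1} = 7 (mod 13).
  i = 5 (α = 9): (9−12)(9−3)(9−4)(9−8) = (−3)·6·5·1 = −90 ≡ 1, so v_5 = 1^{−1} = 1 (mod 13).
  v = [11, 4, 3, 7, 1].
Step 2: syndromes of r = [8, 1, 9, 11, 10] (all sums mod 13).
  S_0 = Σ v_i r_i = 11·8 + 4·1 + 3·9 + 7·11 + 1·10 = 206 ≡ 11.
  S_1 = Σ v_i α_i r_i = 11·12·8 + 4·3·1 + 3·4·9 + 7·8·11 + 1·9·10 = 1882 ≡ 10.
  α_i^2 mod 13 = [1, 9, 3, 12, 3].
  S_2 = Σ v_i α_i^2 r_i = 11·1·8 + 4·9·1 + 3·3·9 + 7·12·11 + 1·3·10 = 1159 ≡ 2.
  S = (11, 10, 2) ≠ 0, so r is not a codeword (an error is present).
Step 3: locate the error. For a single error e at position i, S_ℓ = v_i·e·α_i^ℓ, so α_err = S_1/S_0.
  S_0^{−1} = 11^{−1} = 6 (mod 13), so α_err = 10·6 = 60 ≡ 8 = α_4. Error position i = 4.
  Consistency check: S_2/S_1 = 2·4 = 8 ≡ 8 = α_err ✓ (single-error assumption holds).
Step 4: error magnitude e = S_0/v_4 = S_0·∏_{j≠4}(α_4 − α_j) = 11·2 = 22 ≡ 9 (mod 13).
Step 5: correct position 4: c_4 = r_4 − e = 11 − 9 ≡ 2 (mod 13). Hence c = [8, 1, 9, 2, 10].
  Check: interpolating c through the α_i gives m(x) = 3 + 8·x (degree < 2) with m(α_i) = c_i for every i, so c is indeed a codeword.


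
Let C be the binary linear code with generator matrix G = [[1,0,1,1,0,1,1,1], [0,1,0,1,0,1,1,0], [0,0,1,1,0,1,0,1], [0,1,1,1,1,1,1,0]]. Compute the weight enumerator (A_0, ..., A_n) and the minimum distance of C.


Weight distribution: A_0 = 1, A_2 = 2, A_4 = 9, A_6 = 4. Minimum distance d = 2.

Enumerate all 2^4 = 16 messages m ∈ F_2^4.
For each, compute codeword c = mG in F_2^8, then tally its weight.
  m = 0000 → c = 00000000, weight = 0.
  m = 1000 → c = 10110111, weight = 6.
  m = 0100 → c = 01010110, weight = 4.
  m = 1100 → c = 11100001, weight = 4.
  m = 0010 → c = 00110101, weight = 4.
  m = 1010 → c = 10000010, weight = 2.
  m = 0110 → c = 01100011, weight = 4.
  m = 1110 → c = 11010100, weight = 4.
  m = 0001 → c = 01111110, weight = 6.
  m = 1001 → c = 11001001, weight = 4.
  m = 0101 → c = 00101000, weight = 2.
  m = 1101 → c = 10011111, weight = 6.
  m = 0011 → c = 01001011, weight = 4.
  m = 1011 → c = 11111100, weight = 6.
  m = 0111 → c = 00011101, weight = 4.
  m = 1111 → c = 10101010, weight = 4.
Tally weights:
  weight 0: 1 codewords.
  weight 2: 2 codewords.
  weight 4: 9 codewords.
  weight 6: 4 codewords.
Minimum distance d = smallest w > 0 with A_w > 0 = 2.
Sanity: Σ A_w = 16 = 2^4 = 16 ✓.


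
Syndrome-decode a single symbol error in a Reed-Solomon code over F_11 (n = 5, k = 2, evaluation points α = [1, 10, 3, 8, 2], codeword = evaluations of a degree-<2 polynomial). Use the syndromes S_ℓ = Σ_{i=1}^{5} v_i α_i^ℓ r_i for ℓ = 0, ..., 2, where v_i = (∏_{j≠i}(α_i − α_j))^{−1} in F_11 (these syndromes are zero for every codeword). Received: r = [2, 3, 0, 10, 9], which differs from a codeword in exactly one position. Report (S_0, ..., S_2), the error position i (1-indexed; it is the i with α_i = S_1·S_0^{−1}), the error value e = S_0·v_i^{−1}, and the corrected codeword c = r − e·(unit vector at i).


S = (10, 10, 10), error at position 1, error magnitude e = 6, c = [7, 3, 0, 10, 9].

Step 1: column multipliers v_i = (∏_{j≠i}(α_i − α_j))^{−1} mod 11.
  i = 1 (α = 1): (1−10)(1−3)(1−8)(1−2) = (−9)·(−2)·(−7)·(−1) = 126 ≡ 5, so v_1 = 5^{−1} = 9 (mod 11).
  i = 2 (α = 10): (10−1)(10−3)(10−8)(10−2) = 9·7·2·8 = 1008 ≡ 7, so v_2 = 7^{−1} = 8 (mod 11).
  i = 3 (α = 3): (3−1)(3−10)(3−8)(3−2) = 2·(−7)·(−5)·1 = 70 ≡ 4, so v_3 = 4^{−1} = 3 (mod 11).
  i = 4 (α = 8): (8−1)(8−10)(8−3)(8−2) = 7·(−2)·5·6 = −420 ≡ 9, so v_4 = 9^{−1} = 5 (mod 11).
  i = 5 (α = 2): (2−1)(2−10)(2−3)(2−8) = 1·(−8)·(−1)·(−6) = −48 ≡ 7, so v_5 = 7^{−1} = 8 (mod 11).
  v = [9, 8, 3, 5, 8].
Step 2: syndromes of r = [2, 3, 0, 10, 9] (all sums mod 11).
  S_0 = Σ v_i r_i = 9·2 + 8·3 + 3·0 + 5·10 + 8·9 = 164 ≡ 10.
  S_1 = Σ v_i α_i r_i = 9·1·2 + 8·10·3 + 3·3·0 + 5·8·10 + 8·2·9 = 802 ≡ 10.
  α_i^2 mod 11 = [1, 1, 9, 9, 4].
  S_2 = Σ v_i α_i^2 r_i = 9·1·2 + 8·1·3 + 3·9·0 + 5·9·10 + 8·4·9 = 780 ≡ 10.
  S = (10, 10, 10) ≠ 0, so r is not a codeword (an error is present).
Step 3: locate the error. For a single error e at position i, S_ℓ = v_i·e·α_i^ℓ, so α_err = S_1/S_0.
  S_0^{−1} = 10^{−1} = 10 (mod 11), so α_err = 10·10 = 100 ≡ 1 = α_1. Error position i = 1.
  Consistency check: S_2/S_1 = 10·10 = 100 ≡ 1 = α_err ✓ (single-error assumption holds).
Step 4: error magnitude e = S_0/v_1 = S_0·∏_{j≠1}(α_1 − α_j) = 10·5 = 50 ≡ 6 (mod 11).
Step 5: correct position 1: c_1 = r_1 − e = 2 − 6 ≡ 7 (mod 11). Hence c = [7, 3, 0, 10, 9].
  Check: interpolating c through the α_i gives m(x) = 5 + 2·x (degree < 2) with m(α_i) = c_i for every i, so c is indeed a codeword.


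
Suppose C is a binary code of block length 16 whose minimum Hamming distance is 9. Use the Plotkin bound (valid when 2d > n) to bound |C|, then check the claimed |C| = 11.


Plotkin bound M ≤ 8; given |C| = 11 > bound (violated).

Check applicability: 2d = 18, n = 16.
2d − n = 2 > 0, so Plotkin applies.
Compute d/(2d−n) = 9/2 ≈ 4.5000.
⌊d/(2d−n)⌋ = 4.
Plotkin bound: M ≤ 2·4 = 8.
Given |C| = 11, check: VIOLATED.
This |C| is above the Plotkin bound, so no binary code with n = 16, d = 9 and 11 codewords exists.


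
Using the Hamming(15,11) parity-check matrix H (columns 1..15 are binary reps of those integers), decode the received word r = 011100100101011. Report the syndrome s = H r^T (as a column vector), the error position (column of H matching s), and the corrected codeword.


s = (0, 1, 0, 1)^T, error position = 5, corrected codeword c = 011110100101011

Compute s = H r^T mod 2 one row at a time:
  s_1 = 0 + 0 + 1 + 0 + 1 + 0 + 1 + 1 = 4 ≡ 0 (mod 2).
  s_2 = 1 + 0 + 0 + 1 + 1 + 0 + 1 + 1 = 5 ≡ 1 (mod 2).
  s_3 = 1 + 1 + 0 + 1 + 1 + 0 + 1 + 1 = 6 ≡ 0 (mod 2).
  s_4 = 0 + 1 + 0 + 1 + 0 + 0 + 0 + 1 = 3 ≡ 1 (mod 2).
s = (0, 1, 0, 1)^T — this equals column 5 of H (binary 0101), so error is at position 5.
Correct: flip bit 5 of r = 011100100101011 to get c = 011110100101011.


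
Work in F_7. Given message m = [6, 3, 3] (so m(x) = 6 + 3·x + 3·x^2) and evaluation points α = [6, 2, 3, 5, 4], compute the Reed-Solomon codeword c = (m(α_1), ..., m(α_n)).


c = [6, 3, 0, 5, 3]

Message polynomial: m(x) = 6 + 3·x + 3·x^2 (mod 7).
For each evaluation point α_i, compute m(α_i) mod 7:
  α_1 = 6: Horner steps 3 → 0 → 6, so m(6) = 6.
  α_2 = 2: Horner steps 3 → 2 → 3, so m(2) = 3.
  α_3 = 3: Horner steps 3 → 5 → 0, so m(3) = 0.
  α_4 = 5: Horner steps 3 → 4 → 5, so m(5) = 5.
  α_5 = 4: Horner steps 3 → 1 → 3, so m(4) = 3.
Codeword c = [6, 3, 0, 5, 3] ∈ F_7^5.


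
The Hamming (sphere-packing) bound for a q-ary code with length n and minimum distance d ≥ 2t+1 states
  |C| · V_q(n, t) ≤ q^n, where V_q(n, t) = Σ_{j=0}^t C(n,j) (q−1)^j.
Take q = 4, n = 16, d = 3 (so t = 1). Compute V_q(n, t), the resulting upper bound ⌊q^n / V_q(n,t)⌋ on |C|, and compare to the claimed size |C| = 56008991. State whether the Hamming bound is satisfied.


V_q(n, t) = 49, q^n = 4294967296, Hamming bound = 87652393, |C| = 56008991 ≤ bound (satisfied).

Step 1: Compute V_q(n, t) = Σ_{j=0}^1 C(n, j) (q−1)^j.
  j = 0: C(16,0)·(3)^0 = 1·1 = 1.
  j = 1: C(16,1)·(3)^1 = 16·3 = 48.
  V_q(n, t) = 1 + 48 = 49.
Step 2: q^n = 4^16 = 4294967296.
Step 3: Hamming bound ⌊q^n / V_q(n,t)⌋ = ⌊4294967296/49⌋ = 87652393.
Step 4: Compare |C| = 56008991 to 87652393: satisfied.
The claimed |C| lies below the Hamming bound.


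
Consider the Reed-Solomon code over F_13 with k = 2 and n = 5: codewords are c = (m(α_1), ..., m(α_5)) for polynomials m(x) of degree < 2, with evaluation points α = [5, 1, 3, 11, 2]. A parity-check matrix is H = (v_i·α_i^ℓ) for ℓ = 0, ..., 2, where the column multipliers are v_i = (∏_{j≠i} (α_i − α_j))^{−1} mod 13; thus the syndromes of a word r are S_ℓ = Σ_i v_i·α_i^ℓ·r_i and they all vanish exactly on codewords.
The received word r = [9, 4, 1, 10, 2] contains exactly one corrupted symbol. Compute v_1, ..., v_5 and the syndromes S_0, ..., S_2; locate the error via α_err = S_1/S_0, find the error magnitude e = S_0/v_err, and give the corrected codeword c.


S = (11, 7, 8), error at position 3, error magnitude e = 1, c = [9, 4, 0, 10, 2].

Step 1: column multipliers v_i = (∏_{j≠i}(α_i − α_j))^{−1} mod 13.
  i = 1 (α = 5): (5−1)(5−3)(5−11)(5−2) = 4·2·(−6)·3 = −144 ≡ 12, so v_1 = 12^{−1} = 12 (mod 13).
  i = 2 (α = 1): (1−5)(1−3)(1−11)(1−2) = (−4)·(−2)·(−10)·(−1) = 80 ≡ 2, so v_2 = 2^{−1} = 7 (mod 13).
  i = 3 (α = 3): (3−5)(3−1)(3−11)(3−2) = (−2)·2·(−8)·1 = 32 ≡ 6, so v_3 = 6^{−1} = 11 (mod 13).
  i = 4 (α = 11): (11−5)(11−1)(11−3)(11−2) = 6·10·8·9 = 4320 ≡ 4, so v_4 = 4^{−1} = 10 (mod 13).
  i = 5 (α = 2): (2−5)(2−1)(2−3)(2−11) = (−3)·1·(−1)·(−9) = −27 ≡ 12, so v_5 = 12^{−1} = 12 (mod 13).
  v = [12, 7, 11, 10, 12].
Step 2: syndromes of r = [9, 4, 1, 10, 2] (all sums mod 13).
  S_0 = Σ v_i r_i = 12·9 + 7·4 + 11·1 + 10·10 + 12·2 = 271 ≡ 11.
  S_1 = Σ v_i α_i r_i = 12·5·9 + 7·1·4 + 11·3·1 + 10·11·10 + 12·2·2 = 1749 ≡ 7.
  α_i^2 mod 13 = [12, 1, 9, 4, 4].
  S_2 = Σ v_i α_i^2 r_i = 12·12·9 + 7·1·4 + 11·9·1 + 10·4·10 + 12·4·2 = 1919 ≡ 8.
  S = (11, 7, 8) ≠ 0, so r is not a codeword (an error is present).
Step 3: locate the error. For a single error e at position i, S_ℓ = v_i·e·α_i^ℓ, so α_err = S_1/S_0.
  S_0^{−1} = 11^{−1} = 6 (mod 13), so α_err = 7·6 = 42 ≡ 3 = α_3. Error position i = 3.
  Consistency check: S_2/S_1 = 8·2 = 16 ≡ 3 = α_err ✓ (single-error assumption holds).
Step 4: error magnitude e = S_0/v_3 = S_0·∏_{j≠3}(α_3 − α_j) = 11·6 = 66 ≡ 1 (mod 13).
Step 5: correct position 3: c_3 = r_3 − e = 1 − 1 ≡ 0 (mod 13). Hence c = [9, 4, 0, 10, 2].
  Check: interpolating c through the α_i gives m(x) = 6 + 11·x (degree < 2) with m(α_i) = c_i for every i, so c is indeed a codeword.
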